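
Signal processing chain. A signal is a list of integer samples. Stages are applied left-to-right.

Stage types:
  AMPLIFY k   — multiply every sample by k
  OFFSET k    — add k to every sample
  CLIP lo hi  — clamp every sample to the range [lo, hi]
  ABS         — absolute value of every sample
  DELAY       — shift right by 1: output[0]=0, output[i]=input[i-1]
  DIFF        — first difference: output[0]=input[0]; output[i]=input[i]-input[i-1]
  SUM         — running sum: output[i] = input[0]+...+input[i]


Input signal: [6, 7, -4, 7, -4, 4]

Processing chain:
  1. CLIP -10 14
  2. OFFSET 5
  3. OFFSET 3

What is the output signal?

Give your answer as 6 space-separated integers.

Answer: 14 15 4 15 4 12

Derivation:
Input: [6, 7, -4, 7, -4, 4]
Stage 1 (CLIP -10 14): clip(6,-10,14)=6, clip(7,-10,14)=7, clip(-4,-10,14)=-4, clip(7,-10,14)=7, clip(-4,-10,14)=-4, clip(4,-10,14)=4 -> [6, 7, -4, 7, -4, 4]
Stage 2 (OFFSET 5): 6+5=11, 7+5=12, -4+5=1, 7+5=12, -4+5=1, 4+5=9 -> [11, 12, 1, 12, 1, 9]
Stage 3 (OFFSET 3): 11+3=14, 12+3=15, 1+3=4, 12+3=15, 1+3=4, 9+3=12 -> [14, 15, 4, 15, 4, 12]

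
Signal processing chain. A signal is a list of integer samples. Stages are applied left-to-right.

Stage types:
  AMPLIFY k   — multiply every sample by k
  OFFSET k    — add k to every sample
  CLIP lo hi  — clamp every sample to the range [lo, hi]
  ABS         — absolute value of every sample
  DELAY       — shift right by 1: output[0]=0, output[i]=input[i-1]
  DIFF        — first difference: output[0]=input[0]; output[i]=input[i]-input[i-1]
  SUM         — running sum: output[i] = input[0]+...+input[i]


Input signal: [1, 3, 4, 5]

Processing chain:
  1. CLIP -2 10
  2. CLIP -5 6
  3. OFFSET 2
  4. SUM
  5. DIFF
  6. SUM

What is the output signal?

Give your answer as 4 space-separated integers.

Input: [1, 3, 4, 5]
Stage 1 (CLIP -2 10): clip(1,-2,10)=1, clip(3,-2,10)=3, clip(4,-2,10)=4, clip(5,-2,10)=5 -> [1, 3, 4, 5]
Stage 2 (CLIP -5 6): clip(1,-5,6)=1, clip(3,-5,6)=3, clip(4,-5,6)=4, clip(5,-5,6)=5 -> [1, 3, 4, 5]
Stage 3 (OFFSET 2): 1+2=3, 3+2=5, 4+2=6, 5+2=7 -> [3, 5, 6, 7]
Stage 4 (SUM): sum[0..0]=3, sum[0..1]=8, sum[0..2]=14, sum[0..3]=21 -> [3, 8, 14, 21]
Stage 5 (DIFF): s[0]=3, 8-3=5, 14-8=6, 21-14=7 -> [3, 5, 6, 7]
Stage 6 (SUM): sum[0..0]=3, sum[0..1]=8, sum[0..2]=14, sum[0..3]=21 -> [3, 8, 14, 21]

Answer: 3 8 14 21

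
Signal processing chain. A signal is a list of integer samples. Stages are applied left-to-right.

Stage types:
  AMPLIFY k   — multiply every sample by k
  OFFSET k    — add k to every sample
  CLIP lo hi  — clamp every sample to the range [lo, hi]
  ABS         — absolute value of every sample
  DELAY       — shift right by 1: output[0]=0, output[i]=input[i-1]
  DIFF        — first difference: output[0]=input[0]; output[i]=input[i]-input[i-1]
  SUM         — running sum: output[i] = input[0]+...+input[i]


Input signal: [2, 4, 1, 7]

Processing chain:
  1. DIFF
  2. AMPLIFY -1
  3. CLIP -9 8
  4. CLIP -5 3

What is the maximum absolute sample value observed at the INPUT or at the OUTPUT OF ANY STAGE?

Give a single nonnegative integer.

Input: [2, 4, 1, 7] (max |s|=7)
Stage 1 (DIFF): s[0]=2, 4-2=2, 1-4=-3, 7-1=6 -> [2, 2, -3, 6] (max |s|=6)
Stage 2 (AMPLIFY -1): 2*-1=-2, 2*-1=-2, -3*-1=3, 6*-1=-6 -> [-2, -2, 3, -6] (max |s|=6)
Stage 3 (CLIP -9 8): clip(-2,-9,8)=-2, clip(-2,-9,8)=-2, clip(3,-9,8)=3, clip(-6,-9,8)=-6 -> [-2, -2, 3, -6] (max |s|=6)
Stage 4 (CLIP -5 3): clip(-2,-5,3)=-2, clip(-2,-5,3)=-2, clip(3,-5,3)=3, clip(-6,-5,3)=-5 -> [-2, -2, 3, -5] (max |s|=5)
Overall max amplitude: 7

Answer: 7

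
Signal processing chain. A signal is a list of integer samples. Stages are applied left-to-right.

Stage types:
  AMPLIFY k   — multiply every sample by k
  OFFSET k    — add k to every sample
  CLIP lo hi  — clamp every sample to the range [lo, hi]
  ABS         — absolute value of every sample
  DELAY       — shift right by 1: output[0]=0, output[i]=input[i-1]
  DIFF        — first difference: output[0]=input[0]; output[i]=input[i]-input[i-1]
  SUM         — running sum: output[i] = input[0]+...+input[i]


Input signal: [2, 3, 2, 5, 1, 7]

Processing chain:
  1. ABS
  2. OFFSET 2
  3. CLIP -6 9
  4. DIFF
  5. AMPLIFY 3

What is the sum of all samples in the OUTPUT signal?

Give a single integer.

Answer: 27

Derivation:
Input: [2, 3, 2, 5, 1, 7]
Stage 1 (ABS): |2|=2, |3|=3, |2|=2, |5|=5, |1|=1, |7|=7 -> [2, 3, 2, 5, 1, 7]
Stage 2 (OFFSET 2): 2+2=4, 3+2=5, 2+2=4, 5+2=7, 1+2=3, 7+2=9 -> [4, 5, 4, 7, 3, 9]
Stage 3 (CLIP -6 9): clip(4,-6,9)=4, clip(5,-6,9)=5, clip(4,-6,9)=4, clip(7,-6,9)=7, clip(3,-6,9)=3, clip(9,-6,9)=9 -> [4, 5, 4, 7, 3, 9]
Stage 4 (DIFF): s[0]=4, 5-4=1, 4-5=-1, 7-4=3, 3-7=-4, 9-3=6 -> [4, 1, -1, 3, -4, 6]
Stage 5 (AMPLIFY 3): 4*3=12, 1*3=3, -1*3=-3, 3*3=9, -4*3=-12, 6*3=18 -> [12, 3, -3, 9, -12, 18]
Output sum: 27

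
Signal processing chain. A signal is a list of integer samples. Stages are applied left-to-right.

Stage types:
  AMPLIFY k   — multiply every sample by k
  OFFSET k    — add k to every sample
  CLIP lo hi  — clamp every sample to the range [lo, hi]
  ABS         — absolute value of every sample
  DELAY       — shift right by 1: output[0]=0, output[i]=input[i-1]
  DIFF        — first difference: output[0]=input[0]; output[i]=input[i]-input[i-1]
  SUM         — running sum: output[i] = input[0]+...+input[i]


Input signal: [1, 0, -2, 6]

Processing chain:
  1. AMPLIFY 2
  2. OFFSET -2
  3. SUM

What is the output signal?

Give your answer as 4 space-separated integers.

Answer: 0 -2 -8 2

Derivation:
Input: [1, 0, -2, 6]
Stage 1 (AMPLIFY 2): 1*2=2, 0*2=0, -2*2=-4, 6*2=12 -> [2, 0, -4, 12]
Stage 2 (OFFSET -2): 2+-2=0, 0+-2=-2, -4+-2=-6, 12+-2=10 -> [0, -2, -6, 10]
Stage 3 (SUM): sum[0..0]=0, sum[0..1]=-2, sum[0..2]=-8, sum[0..3]=2 -> [0, -2, -8, 2]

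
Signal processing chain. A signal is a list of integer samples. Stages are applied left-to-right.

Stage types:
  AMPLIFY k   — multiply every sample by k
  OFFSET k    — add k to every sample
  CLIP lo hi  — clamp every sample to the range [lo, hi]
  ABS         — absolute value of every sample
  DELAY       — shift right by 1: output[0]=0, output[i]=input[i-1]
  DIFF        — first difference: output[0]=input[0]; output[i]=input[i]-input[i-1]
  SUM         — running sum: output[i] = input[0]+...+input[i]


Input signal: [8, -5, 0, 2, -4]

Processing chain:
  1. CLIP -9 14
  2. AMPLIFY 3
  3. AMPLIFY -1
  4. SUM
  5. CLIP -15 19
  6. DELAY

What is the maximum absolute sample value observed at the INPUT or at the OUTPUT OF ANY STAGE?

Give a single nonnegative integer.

Answer: 24

Derivation:
Input: [8, -5, 0, 2, -4] (max |s|=8)
Stage 1 (CLIP -9 14): clip(8,-9,14)=8, clip(-5,-9,14)=-5, clip(0,-9,14)=0, clip(2,-9,14)=2, clip(-4,-9,14)=-4 -> [8, -5, 0, 2, -4] (max |s|=8)
Stage 2 (AMPLIFY 3): 8*3=24, -5*3=-15, 0*3=0, 2*3=6, -4*3=-12 -> [24, -15, 0, 6, -12] (max |s|=24)
Stage 3 (AMPLIFY -1): 24*-1=-24, -15*-1=15, 0*-1=0, 6*-1=-6, -12*-1=12 -> [-24, 15, 0, -6, 12] (max |s|=24)
Stage 4 (SUM): sum[0..0]=-24, sum[0..1]=-9, sum[0..2]=-9, sum[0..3]=-15, sum[0..4]=-3 -> [-24, -9, -9, -15, -3] (max |s|=24)
Stage 5 (CLIP -15 19): clip(-24,-15,19)=-15, clip(-9,-15,19)=-9, clip(-9,-15,19)=-9, clip(-15,-15,19)=-15, clip(-3,-15,19)=-3 -> [-15, -9, -9, -15, -3] (max |s|=15)
Stage 6 (DELAY): [0, -15, -9, -9, -15] = [0, -15, -9, -9, -15] -> [0, -15, -9, -9, -15] (max |s|=15)
Overall max amplitude: 24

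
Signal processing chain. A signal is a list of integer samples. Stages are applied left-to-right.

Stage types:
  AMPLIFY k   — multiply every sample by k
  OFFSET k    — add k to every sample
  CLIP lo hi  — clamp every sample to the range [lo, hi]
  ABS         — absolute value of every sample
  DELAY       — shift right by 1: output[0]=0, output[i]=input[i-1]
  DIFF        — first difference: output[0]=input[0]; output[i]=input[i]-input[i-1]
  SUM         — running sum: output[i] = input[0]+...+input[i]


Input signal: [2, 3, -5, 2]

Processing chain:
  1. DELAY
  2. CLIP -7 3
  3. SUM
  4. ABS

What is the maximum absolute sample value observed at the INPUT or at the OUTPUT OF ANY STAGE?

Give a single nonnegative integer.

Answer: 5

Derivation:
Input: [2, 3, -5, 2] (max |s|=5)
Stage 1 (DELAY): [0, 2, 3, -5] = [0, 2, 3, -5] -> [0, 2, 3, -5] (max |s|=5)
Stage 2 (CLIP -7 3): clip(0,-7,3)=0, clip(2,-7,3)=2, clip(3,-7,3)=3, clip(-5,-7,3)=-5 -> [0, 2, 3, -5] (max |s|=5)
Stage 3 (SUM): sum[0..0]=0, sum[0..1]=2, sum[0..2]=5, sum[0..3]=0 -> [0, 2, 5, 0] (max |s|=5)
Stage 4 (ABS): |0|=0, |2|=2, |5|=5, |0|=0 -> [0, 2, 5, 0] (max |s|=5)
Overall max amplitude: 5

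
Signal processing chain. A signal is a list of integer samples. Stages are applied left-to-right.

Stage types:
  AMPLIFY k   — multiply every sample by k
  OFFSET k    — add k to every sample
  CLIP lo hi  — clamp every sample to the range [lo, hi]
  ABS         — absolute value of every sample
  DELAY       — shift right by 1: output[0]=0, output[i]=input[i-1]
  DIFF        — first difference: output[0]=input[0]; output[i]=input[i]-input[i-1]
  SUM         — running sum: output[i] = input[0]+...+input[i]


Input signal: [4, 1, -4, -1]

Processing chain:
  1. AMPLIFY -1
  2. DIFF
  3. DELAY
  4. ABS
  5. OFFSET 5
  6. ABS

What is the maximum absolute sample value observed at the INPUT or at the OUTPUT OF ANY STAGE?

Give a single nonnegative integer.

Answer: 10

Derivation:
Input: [4, 1, -4, -1] (max |s|=4)
Stage 1 (AMPLIFY -1): 4*-1=-4, 1*-1=-1, -4*-1=4, -1*-1=1 -> [-4, -1, 4, 1] (max |s|=4)
Stage 2 (DIFF): s[0]=-4, -1--4=3, 4--1=5, 1-4=-3 -> [-4, 3, 5, -3] (max |s|=5)
Stage 3 (DELAY): [0, -4, 3, 5] = [0, -4, 3, 5] -> [0, -4, 3, 5] (max |s|=5)
Stage 4 (ABS): |0|=0, |-4|=4, |3|=3, |5|=5 -> [0, 4, 3, 5] (max |s|=5)
Stage 5 (OFFSET 5): 0+5=5, 4+5=9, 3+5=8, 5+5=10 -> [5, 9, 8, 10] (max |s|=10)
Stage 6 (ABS): |5|=5, |9|=9, |8|=8, |10|=10 -> [5, 9, 8, 10] (max |s|=10)
Overall max amplitude: 10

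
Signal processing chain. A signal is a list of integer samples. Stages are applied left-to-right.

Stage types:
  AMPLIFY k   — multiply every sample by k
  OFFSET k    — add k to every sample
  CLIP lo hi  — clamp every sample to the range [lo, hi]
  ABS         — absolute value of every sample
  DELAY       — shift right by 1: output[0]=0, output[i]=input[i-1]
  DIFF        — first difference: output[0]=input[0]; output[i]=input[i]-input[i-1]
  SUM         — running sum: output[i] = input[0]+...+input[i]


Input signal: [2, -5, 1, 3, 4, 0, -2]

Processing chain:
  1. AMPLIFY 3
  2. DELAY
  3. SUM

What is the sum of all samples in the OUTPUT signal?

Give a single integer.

Input: [2, -5, 1, 3, 4, 0, -2]
Stage 1 (AMPLIFY 3): 2*3=6, -5*3=-15, 1*3=3, 3*3=9, 4*3=12, 0*3=0, -2*3=-6 -> [6, -15, 3, 9, 12, 0, -6]
Stage 2 (DELAY): [0, 6, -15, 3, 9, 12, 0] = [0, 6, -15, 3, 9, 12, 0] -> [0, 6, -15, 3, 9, 12, 0]
Stage 3 (SUM): sum[0..0]=0, sum[0..1]=6, sum[0..2]=-9, sum[0..3]=-6, sum[0..4]=3, sum[0..5]=15, sum[0..6]=15 -> [0, 6, -9, -6, 3, 15, 15]
Output sum: 24

Answer: 24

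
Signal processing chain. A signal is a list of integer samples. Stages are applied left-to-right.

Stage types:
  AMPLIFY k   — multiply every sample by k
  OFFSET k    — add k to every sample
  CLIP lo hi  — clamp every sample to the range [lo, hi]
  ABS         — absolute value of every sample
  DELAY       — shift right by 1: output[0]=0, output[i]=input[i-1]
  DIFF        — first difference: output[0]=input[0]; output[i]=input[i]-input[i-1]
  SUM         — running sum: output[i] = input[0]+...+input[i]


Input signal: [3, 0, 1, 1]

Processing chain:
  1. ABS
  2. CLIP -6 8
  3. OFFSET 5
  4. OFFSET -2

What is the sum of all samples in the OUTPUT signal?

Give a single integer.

Input: [3, 0, 1, 1]
Stage 1 (ABS): |3|=3, |0|=0, |1|=1, |1|=1 -> [3, 0, 1, 1]
Stage 2 (CLIP -6 8): clip(3,-6,8)=3, clip(0,-6,8)=0, clip(1,-6,8)=1, clip(1,-6,8)=1 -> [3, 0, 1, 1]
Stage 3 (OFFSET 5): 3+5=8, 0+5=5, 1+5=6, 1+5=6 -> [8, 5, 6, 6]
Stage 4 (OFFSET -2): 8+-2=6, 5+-2=3, 6+-2=4, 6+-2=4 -> [6, 3, 4, 4]
Output sum: 17

Answer: 17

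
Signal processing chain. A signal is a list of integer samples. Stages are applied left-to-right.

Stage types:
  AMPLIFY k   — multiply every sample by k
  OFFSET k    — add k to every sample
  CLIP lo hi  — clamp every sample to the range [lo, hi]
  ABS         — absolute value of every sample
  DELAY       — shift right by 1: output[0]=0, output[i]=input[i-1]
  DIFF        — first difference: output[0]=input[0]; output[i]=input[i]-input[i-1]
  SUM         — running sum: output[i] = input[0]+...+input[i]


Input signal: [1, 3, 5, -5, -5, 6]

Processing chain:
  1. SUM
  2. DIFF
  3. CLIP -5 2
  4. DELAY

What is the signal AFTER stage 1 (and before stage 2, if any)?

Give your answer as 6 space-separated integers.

Answer: 1 4 9 4 -1 5

Derivation:
Input: [1, 3, 5, -5, -5, 6]
Stage 1 (SUM): sum[0..0]=1, sum[0..1]=4, sum[0..2]=9, sum[0..3]=4, sum[0..4]=-1, sum[0..5]=5 -> [1, 4, 9, 4, -1, 5]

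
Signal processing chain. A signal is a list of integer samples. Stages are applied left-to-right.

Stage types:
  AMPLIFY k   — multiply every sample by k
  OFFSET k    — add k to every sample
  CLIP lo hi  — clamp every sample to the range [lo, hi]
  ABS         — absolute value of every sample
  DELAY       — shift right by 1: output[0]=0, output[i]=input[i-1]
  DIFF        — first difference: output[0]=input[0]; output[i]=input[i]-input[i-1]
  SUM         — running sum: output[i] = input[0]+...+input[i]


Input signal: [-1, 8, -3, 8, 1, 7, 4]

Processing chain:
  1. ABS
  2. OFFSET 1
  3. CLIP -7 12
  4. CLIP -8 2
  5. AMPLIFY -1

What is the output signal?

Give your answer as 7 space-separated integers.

Input: [-1, 8, -3, 8, 1, 7, 4]
Stage 1 (ABS): |-1|=1, |8|=8, |-3|=3, |8|=8, |1|=1, |7|=7, |4|=4 -> [1, 8, 3, 8, 1, 7, 4]
Stage 2 (OFFSET 1): 1+1=2, 8+1=9, 3+1=4, 8+1=9, 1+1=2, 7+1=8, 4+1=5 -> [2, 9, 4, 9, 2, 8, 5]
Stage 3 (CLIP -7 12): clip(2,-7,12)=2, clip(9,-7,12)=9, clip(4,-7,12)=4, clip(9,-7,12)=9, clip(2,-7,12)=2, clip(8,-7,12)=8, clip(5,-7,12)=5 -> [2, 9, 4, 9, 2, 8, 5]
Stage 4 (CLIP -8 2): clip(2,-8,2)=2, clip(9,-8,2)=2, clip(4,-8,2)=2, clip(9,-8,2)=2, clip(2,-8,2)=2, clip(8,-8,2)=2, clip(5,-8,2)=2 -> [2, 2, 2, 2, 2, 2, 2]
Stage 5 (AMPLIFY -1): 2*-1=-2, 2*-1=-2, 2*-1=-2, 2*-1=-2, 2*-1=-2, 2*-1=-2, 2*-1=-2 -> [-2, -2, -2, -2, -2, -2, -2]

Answer: -2 -2 -2 -2 -2 -2 -2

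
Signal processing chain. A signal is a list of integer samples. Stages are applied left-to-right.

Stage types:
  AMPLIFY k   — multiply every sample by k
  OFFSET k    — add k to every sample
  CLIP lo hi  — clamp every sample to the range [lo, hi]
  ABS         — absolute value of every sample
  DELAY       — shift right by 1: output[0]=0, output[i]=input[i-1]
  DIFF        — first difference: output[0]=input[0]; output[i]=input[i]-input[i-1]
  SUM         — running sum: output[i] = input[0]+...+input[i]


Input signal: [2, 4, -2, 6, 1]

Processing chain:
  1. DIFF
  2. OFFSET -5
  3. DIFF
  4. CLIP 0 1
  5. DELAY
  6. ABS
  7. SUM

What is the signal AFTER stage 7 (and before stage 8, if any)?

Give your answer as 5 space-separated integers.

Answer: 0 0 0 0 1

Derivation:
Input: [2, 4, -2, 6, 1]
Stage 1 (DIFF): s[0]=2, 4-2=2, -2-4=-6, 6--2=8, 1-6=-5 -> [2, 2, -6, 8, -5]
Stage 2 (OFFSET -5): 2+-5=-3, 2+-5=-3, -6+-5=-11, 8+-5=3, -5+-5=-10 -> [-3, -3, -11, 3, -10]
Stage 3 (DIFF): s[0]=-3, -3--3=0, -11--3=-8, 3--11=14, -10-3=-13 -> [-3, 0, -8, 14, -13]
Stage 4 (CLIP 0 1): clip(-3,0,1)=0, clip(0,0,1)=0, clip(-8,0,1)=0, clip(14,0,1)=1, clip(-13,0,1)=0 -> [0, 0, 0, 1, 0]
Stage 5 (DELAY): [0, 0, 0, 0, 1] = [0, 0, 0, 0, 1] -> [0, 0, 0, 0, 1]
Stage 6 (ABS): |0|=0, |0|=0, |0|=0, |0|=0, |1|=1 -> [0, 0, 0, 0, 1]
Stage 7 (SUM): sum[0..0]=0, sum[0..1]=0, sum[0..2]=0, sum[0..3]=0, sum[0..4]=1 -> [0, 0, 0, 0, 1]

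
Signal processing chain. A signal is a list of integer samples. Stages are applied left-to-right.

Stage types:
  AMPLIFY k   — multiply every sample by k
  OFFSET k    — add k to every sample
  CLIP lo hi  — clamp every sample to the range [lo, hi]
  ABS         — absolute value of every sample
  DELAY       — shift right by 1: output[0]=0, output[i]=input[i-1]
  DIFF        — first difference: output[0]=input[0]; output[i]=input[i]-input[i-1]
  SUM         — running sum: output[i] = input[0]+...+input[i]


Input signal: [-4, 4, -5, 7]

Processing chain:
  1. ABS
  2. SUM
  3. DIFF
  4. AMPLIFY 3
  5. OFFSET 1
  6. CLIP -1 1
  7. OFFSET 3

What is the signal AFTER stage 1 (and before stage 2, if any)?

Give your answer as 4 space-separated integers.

Answer: 4 4 5 7

Derivation:
Input: [-4, 4, -5, 7]
Stage 1 (ABS): |-4|=4, |4|=4, |-5|=5, |7|=7 -> [4, 4, 5, 7]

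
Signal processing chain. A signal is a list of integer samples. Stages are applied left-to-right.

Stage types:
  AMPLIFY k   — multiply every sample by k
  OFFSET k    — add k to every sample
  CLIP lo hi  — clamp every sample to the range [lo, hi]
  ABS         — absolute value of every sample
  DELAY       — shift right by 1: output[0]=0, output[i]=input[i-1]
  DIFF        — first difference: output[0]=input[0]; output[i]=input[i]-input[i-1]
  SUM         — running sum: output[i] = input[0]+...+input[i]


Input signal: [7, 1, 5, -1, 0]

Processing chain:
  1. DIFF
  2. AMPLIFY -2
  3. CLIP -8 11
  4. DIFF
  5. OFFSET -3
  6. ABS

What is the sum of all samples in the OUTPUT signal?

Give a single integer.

Answer: 81

Derivation:
Input: [7, 1, 5, -1, 0]
Stage 1 (DIFF): s[0]=7, 1-7=-6, 5-1=4, -1-5=-6, 0--1=1 -> [7, -6, 4, -6, 1]
Stage 2 (AMPLIFY -2): 7*-2=-14, -6*-2=12, 4*-2=-8, -6*-2=12, 1*-2=-2 -> [-14, 12, -8, 12, -2]
Stage 3 (CLIP -8 11): clip(-14,-8,11)=-8, clip(12,-8,11)=11, clip(-8,-8,11)=-8, clip(12,-8,11)=11, clip(-2,-8,11)=-2 -> [-8, 11, -8, 11, -2]
Stage 4 (DIFF): s[0]=-8, 11--8=19, -8-11=-19, 11--8=19, -2-11=-13 -> [-8, 19, -19, 19, -13]
Stage 5 (OFFSET -3): -8+-3=-11, 19+-3=16, -19+-3=-22, 19+-3=16, -13+-3=-16 -> [-11, 16, -22, 16, -16]
Stage 6 (ABS): |-11|=11, |16|=16, |-22|=22, |16|=16, |-16|=16 -> [11, 16, 22, 16, 16]
Output sum: 81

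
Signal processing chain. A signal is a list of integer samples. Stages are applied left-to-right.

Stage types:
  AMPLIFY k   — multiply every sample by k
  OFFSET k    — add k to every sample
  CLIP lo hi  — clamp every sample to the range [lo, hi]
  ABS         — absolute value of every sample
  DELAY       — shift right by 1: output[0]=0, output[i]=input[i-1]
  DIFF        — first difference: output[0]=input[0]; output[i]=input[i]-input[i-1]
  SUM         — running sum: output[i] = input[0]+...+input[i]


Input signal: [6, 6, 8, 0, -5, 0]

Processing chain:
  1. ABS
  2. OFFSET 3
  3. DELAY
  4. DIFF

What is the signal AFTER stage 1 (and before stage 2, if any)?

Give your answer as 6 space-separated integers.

Answer: 6 6 8 0 5 0

Derivation:
Input: [6, 6, 8, 0, -5, 0]
Stage 1 (ABS): |6|=6, |6|=6, |8|=8, |0|=0, |-5|=5, |0|=0 -> [6, 6, 8, 0, 5, 0]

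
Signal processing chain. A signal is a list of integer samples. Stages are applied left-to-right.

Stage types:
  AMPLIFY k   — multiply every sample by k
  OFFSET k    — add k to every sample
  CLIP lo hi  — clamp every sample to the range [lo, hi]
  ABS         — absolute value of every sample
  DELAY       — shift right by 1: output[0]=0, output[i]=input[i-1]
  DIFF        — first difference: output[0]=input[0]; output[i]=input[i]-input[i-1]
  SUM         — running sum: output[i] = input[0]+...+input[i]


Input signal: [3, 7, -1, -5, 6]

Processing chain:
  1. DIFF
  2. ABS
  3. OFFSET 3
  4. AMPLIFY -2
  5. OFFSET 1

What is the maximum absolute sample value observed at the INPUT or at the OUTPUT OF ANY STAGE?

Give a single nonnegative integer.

Input: [3, 7, -1, -5, 6] (max |s|=7)
Stage 1 (DIFF): s[0]=3, 7-3=4, -1-7=-8, -5--1=-4, 6--5=11 -> [3, 4, -8, -4, 11] (max |s|=11)
Stage 2 (ABS): |3|=3, |4|=4, |-8|=8, |-4|=4, |11|=11 -> [3, 4, 8, 4, 11] (max |s|=11)
Stage 3 (OFFSET 3): 3+3=6, 4+3=7, 8+3=11, 4+3=7, 11+3=14 -> [6, 7, 11, 7, 14] (max |s|=14)
Stage 4 (AMPLIFY -2): 6*-2=-12, 7*-2=-14, 11*-2=-22, 7*-2=-14, 14*-2=-28 -> [-12, -14, -22, -14, -28] (max |s|=28)
Stage 5 (OFFSET 1): -12+1=-11, -14+1=-13, -22+1=-21, -14+1=-13, -28+1=-27 -> [-11, -13, -21, -13, -27] (max |s|=27)
Overall max amplitude: 28

Answer: 28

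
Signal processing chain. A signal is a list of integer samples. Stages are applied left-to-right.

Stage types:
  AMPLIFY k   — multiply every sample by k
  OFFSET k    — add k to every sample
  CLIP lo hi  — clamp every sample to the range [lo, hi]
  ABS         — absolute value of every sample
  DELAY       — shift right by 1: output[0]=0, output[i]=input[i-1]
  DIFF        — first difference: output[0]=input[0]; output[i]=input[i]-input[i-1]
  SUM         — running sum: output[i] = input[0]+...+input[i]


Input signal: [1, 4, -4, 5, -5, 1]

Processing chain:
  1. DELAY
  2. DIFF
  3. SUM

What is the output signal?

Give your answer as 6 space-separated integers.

Answer: 0 1 4 -4 5 -5

Derivation:
Input: [1, 4, -4, 5, -5, 1]
Stage 1 (DELAY): [0, 1, 4, -4, 5, -5] = [0, 1, 4, -4, 5, -5] -> [0, 1, 4, -4, 5, -5]
Stage 2 (DIFF): s[0]=0, 1-0=1, 4-1=3, -4-4=-8, 5--4=9, -5-5=-10 -> [0, 1, 3, -8, 9, -10]
Stage 3 (SUM): sum[0..0]=0, sum[0..1]=1, sum[0..2]=4, sum[0..3]=-4, sum[0..4]=5, sum[0..5]=-5 -> [0, 1, 4, -4, 5, -5]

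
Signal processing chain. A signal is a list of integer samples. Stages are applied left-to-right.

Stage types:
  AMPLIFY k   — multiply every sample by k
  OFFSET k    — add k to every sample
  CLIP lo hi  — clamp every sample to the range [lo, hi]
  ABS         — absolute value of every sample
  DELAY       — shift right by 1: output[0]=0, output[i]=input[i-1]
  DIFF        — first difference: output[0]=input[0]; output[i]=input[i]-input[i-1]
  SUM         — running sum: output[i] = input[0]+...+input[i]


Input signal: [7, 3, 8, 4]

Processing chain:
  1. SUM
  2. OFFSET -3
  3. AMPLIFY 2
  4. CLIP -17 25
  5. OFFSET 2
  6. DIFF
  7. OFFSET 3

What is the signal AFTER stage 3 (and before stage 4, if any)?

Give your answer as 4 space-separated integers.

Answer: 8 14 30 38

Derivation:
Input: [7, 3, 8, 4]
Stage 1 (SUM): sum[0..0]=7, sum[0..1]=10, sum[0..2]=18, sum[0..3]=22 -> [7, 10, 18, 22]
Stage 2 (OFFSET -3): 7+-3=4, 10+-3=7, 18+-3=15, 22+-3=19 -> [4, 7, 15, 19]
Stage 3 (AMPLIFY 2): 4*2=8, 7*2=14, 15*2=30, 19*2=38 -> [8, 14, 30, 38]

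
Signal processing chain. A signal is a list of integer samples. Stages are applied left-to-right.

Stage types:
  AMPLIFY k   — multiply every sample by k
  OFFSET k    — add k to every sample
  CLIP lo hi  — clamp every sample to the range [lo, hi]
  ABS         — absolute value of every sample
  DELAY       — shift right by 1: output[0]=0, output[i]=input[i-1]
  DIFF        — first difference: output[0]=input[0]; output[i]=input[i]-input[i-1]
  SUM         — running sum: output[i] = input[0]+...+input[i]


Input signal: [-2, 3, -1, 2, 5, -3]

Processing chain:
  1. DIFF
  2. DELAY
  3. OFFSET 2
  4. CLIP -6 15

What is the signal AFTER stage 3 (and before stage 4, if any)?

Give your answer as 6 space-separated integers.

Input: [-2, 3, -1, 2, 5, -3]
Stage 1 (DIFF): s[0]=-2, 3--2=5, -1-3=-4, 2--1=3, 5-2=3, -3-5=-8 -> [-2, 5, -4, 3, 3, -8]
Stage 2 (DELAY): [0, -2, 5, -4, 3, 3] = [0, -2, 5, -4, 3, 3] -> [0, -2, 5, -4, 3, 3]
Stage 3 (OFFSET 2): 0+2=2, -2+2=0, 5+2=7, -4+2=-2, 3+2=5, 3+2=5 -> [2, 0, 7, -2, 5, 5]

Answer: 2 0 7 -2 5 5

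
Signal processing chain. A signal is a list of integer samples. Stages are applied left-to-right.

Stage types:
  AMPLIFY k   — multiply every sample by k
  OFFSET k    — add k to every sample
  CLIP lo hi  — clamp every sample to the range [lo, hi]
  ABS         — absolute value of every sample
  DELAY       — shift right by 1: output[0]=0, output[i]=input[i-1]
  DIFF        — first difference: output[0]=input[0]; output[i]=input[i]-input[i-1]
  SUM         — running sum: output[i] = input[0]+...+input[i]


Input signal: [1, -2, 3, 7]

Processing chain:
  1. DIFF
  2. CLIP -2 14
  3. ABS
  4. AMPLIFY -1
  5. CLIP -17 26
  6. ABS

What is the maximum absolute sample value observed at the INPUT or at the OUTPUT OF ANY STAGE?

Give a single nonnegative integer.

Input: [1, -2, 3, 7] (max |s|=7)
Stage 1 (DIFF): s[0]=1, -2-1=-3, 3--2=5, 7-3=4 -> [1, -3, 5, 4] (max |s|=5)
Stage 2 (CLIP -2 14): clip(1,-2,14)=1, clip(-3,-2,14)=-2, clip(5,-2,14)=5, clip(4,-2,14)=4 -> [1, -2, 5, 4] (max |s|=5)
Stage 3 (ABS): |1|=1, |-2|=2, |5|=5, |4|=4 -> [1, 2, 5, 4] (max |s|=5)
Stage 4 (AMPLIFY -1): 1*-1=-1, 2*-1=-2, 5*-1=-5, 4*-1=-4 -> [-1, -2, -5, -4] (max |s|=5)
Stage 5 (CLIP -17 26): clip(-1,-17,26)=-1, clip(-2,-17,26)=-2, clip(-5,-17,26)=-5, clip(-4,-17,26)=-4 -> [-1, -2, -5, -4] (max |s|=5)
Stage 6 (ABS): |-1|=1, |-2|=2, |-5|=5, |-4|=4 -> [1, 2, 5, 4] (max |s|=5)
Overall max amplitude: 7

Answer: 7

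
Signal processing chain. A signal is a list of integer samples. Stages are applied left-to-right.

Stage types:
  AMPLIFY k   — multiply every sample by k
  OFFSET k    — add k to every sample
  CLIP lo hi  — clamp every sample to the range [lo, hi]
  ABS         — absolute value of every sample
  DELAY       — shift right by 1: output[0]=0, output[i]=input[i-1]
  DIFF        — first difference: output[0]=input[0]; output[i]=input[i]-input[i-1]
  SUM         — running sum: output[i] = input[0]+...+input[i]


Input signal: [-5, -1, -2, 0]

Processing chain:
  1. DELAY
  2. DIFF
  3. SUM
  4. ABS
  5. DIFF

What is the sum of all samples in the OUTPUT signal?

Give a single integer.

Input: [-5, -1, -2, 0]
Stage 1 (DELAY): [0, -5, -1, -2] = [0, -5, -1, -2] -> [0, -5, -1, -2]
Stage 2 (DIFF): s[0]=0, -5-0=-5, -1--5=4, -2--1=-1 -> [0, -5, 4, -1]
Stage 3 (SUM): sum[0..0]=0, sum[0..1]=-5, sum[0..2]=-1, sum[0..3]=-2 -> [0, -5, -1, -2]
Stage 4 (ABS): |0|=0, |-5|=5, |-1|=1, |-2|=2 -> [0, 5, 1, 2]
Stage 5 (DIFF): s[0]=0, 5-0=5, 1-5=-4, 2-1=1 -> [0, 5, -4, 1]
Output sum: 2

Answer: 2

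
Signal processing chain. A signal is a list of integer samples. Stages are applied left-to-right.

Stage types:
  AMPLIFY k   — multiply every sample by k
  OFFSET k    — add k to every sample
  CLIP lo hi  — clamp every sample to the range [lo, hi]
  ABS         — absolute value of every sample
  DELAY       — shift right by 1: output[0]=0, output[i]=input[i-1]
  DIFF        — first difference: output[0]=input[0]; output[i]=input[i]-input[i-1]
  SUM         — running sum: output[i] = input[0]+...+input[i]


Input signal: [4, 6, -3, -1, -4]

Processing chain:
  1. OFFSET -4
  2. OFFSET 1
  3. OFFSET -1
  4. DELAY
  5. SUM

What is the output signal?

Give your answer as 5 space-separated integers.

Input: [4, 6, -3, -1, -4]
Stage 1 (OFFSET -4): 4+-4=0, 6+-4=2, -3+-4=-7, -1+-4=-5, -4+-4=-8 -> [0, 2, -7, -5, -8]
Stage 2 (OFFSET 1): 0+1=1, 2+1=3, -7+1=-6, -5+1=-4, -8+1=-7 -> [1, 3, -6, -4, -7]
Stage 3 (OFFSET -1): 1+-1=0, 3+-1=2, -6+-1=-7, -4+-1=-5, -7+-1=-8 -> [0, 2, -7, -5, -8]
Stage 4 (DELAY): [0, 0, 2, -7, -5] = [0, 0, 2, -7, -5] -> [0, 0, 2, -7, -5]
Stage 5 (SUM): sum[0..0]=0, sum[0..1]=0, sum[0..2]=2, sum[0..3]=-5, sum[0..4]=-10 -> [0, 0, 2, -5, -10]

Answer: 0 0 2 -5 -10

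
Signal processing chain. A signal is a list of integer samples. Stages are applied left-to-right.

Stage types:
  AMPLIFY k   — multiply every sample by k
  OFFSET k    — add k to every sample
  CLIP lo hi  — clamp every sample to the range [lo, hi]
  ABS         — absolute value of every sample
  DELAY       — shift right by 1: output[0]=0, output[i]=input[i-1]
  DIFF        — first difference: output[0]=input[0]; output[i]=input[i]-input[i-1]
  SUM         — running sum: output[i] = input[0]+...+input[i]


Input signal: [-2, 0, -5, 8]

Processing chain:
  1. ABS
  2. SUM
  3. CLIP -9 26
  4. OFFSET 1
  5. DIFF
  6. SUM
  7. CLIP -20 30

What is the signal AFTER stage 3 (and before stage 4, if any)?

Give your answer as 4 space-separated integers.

Input: [-2, 0, -5, 8]
Stage 1 (ABS): |-2|=2, |0|=0, |-5|=5, |8|=8 -> [2, 0, 5, 8]
Stage 2 (SUM): sum[0..0]=2, sum[0..1]=2, sum[0..2]=7, sum[0..3]=15 -> [2, 2, 7, 15]
Stage 3 (CLIP -9 26): clip(2,-9,26)=2, clip(2,-9,26)=2, clip(7,-9,26)=7, clip(15,-9,26)=15 -> [2, 2, 7, 15]

Answer: 2 2 7 15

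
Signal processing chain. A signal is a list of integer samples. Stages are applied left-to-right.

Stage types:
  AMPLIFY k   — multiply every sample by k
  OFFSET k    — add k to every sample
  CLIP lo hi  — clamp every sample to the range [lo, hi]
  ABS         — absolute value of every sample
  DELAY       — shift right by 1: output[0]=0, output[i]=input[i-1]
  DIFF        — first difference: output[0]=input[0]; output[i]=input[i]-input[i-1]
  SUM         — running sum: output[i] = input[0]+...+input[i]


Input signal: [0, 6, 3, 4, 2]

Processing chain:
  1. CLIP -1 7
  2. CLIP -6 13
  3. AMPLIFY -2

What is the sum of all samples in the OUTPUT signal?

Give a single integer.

Answer: -30

Derivation:
Input: [0, 6, 3, 4, 2]
Stage 1 (CLIP -1 7): clip(0,-1,7)=0, clip(6,-1,7)=6, clip(3,-1,7)=3, clip(4,-1,7)=4, clip(2,-1,7)=2 -> [0, 6, 3, 4, 2]
Stage 2 (CLIP -6 13): clip(0,-6,13)=0, clip(6,-6,13)=6, clip(3,-6,13)=3, clip(4,-6,13)=4, clip(2,-6,13)=2 -> [0, 6, 3, 4, 2]
Stage 3 (AMPLIFY -2): 0*-2=0, 6*-2=-12, 3*-2=-6, 4*-2=-8, 2*-2=-4 -> [0, -12, -6, -8, -4]
Output sum: -30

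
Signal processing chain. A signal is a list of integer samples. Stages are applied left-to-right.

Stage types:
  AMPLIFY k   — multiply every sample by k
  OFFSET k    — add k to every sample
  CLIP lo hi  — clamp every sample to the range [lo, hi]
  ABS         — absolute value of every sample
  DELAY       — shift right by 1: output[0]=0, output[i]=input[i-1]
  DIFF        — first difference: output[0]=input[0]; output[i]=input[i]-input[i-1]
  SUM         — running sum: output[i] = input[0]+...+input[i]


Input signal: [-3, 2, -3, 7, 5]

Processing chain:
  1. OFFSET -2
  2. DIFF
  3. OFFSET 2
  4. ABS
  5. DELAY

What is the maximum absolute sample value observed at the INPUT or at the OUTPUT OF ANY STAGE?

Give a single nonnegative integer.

Answer: 12

Derivation:
Input: [-3, 2, -3, 7, 5] (max |s|=7)
Stage 1 (OFFSET -2): -3+-2=-5, 2+-2=0, -3+-2=-5, 7+-2=5, 5+-2=3 -> [-5, 0, -5, 5, 3] (max |s|=5)
Stage 2 (DIFF): s[0]=-5, 0--5=5, -5-0=-5, 5--5=10, 3-5=-2 -> [-5, 5, -5, 10, -2] (max |s|=10)
Stage 3 (OFFSET 2): -5+2=-3, 5+2=7, -5+2=-3, 10+2=12, -2+2=0 -> [-3, 7, -3, 12, 0] (max |s|=12)
Stage 4 (ABS): |-3|=3, |7|=7, |-3|=3, |12|=12, |0|=0 -> [3, 7, 3, 12, 0] (max |s|=12)
Stage 5 (DELAY): [0, 3, 7, 3, 12] = [0, 3, 7, 3, 12] -> [0, 3, 7, 3, 12] (max |s|=12)
Overall max amplitude: 12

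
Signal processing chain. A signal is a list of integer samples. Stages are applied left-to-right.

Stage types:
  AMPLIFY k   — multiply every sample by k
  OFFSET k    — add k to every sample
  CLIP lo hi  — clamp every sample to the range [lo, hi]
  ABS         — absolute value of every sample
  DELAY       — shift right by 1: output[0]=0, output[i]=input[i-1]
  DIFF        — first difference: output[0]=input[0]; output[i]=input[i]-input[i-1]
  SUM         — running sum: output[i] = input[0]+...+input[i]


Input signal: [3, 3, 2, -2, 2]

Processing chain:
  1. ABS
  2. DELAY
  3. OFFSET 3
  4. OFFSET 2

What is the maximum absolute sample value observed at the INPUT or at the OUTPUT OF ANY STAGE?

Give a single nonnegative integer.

Input: [3, 3, 2, -2, 2] (max |s|=3)
Stage 1 (ABS): |3|=3, |3|=3, |2|=2, |-2|=2, |2|=2 -> [3, 3, 2, 2, 2] (max |s|=3)
Stage 2 (DELAY): [0, 3, 3, 2, 2] = [0, 3, 3, 2, 2] -> [0, 3, 3, 2, 2] (max |s|=3)
Stage 3 (OFFSET 3): 0+3=3, 3+3=6, 3+3=6, 2+3=5, 2+3=5 -> [3, 6, 6, 5, 5] (max |s|=6)
Stage 4 (OFFSET 2): 3+2=5, 6+2=8, 6+2=8, 5+2=7, 5+2=7 -> [5, 8, 8, 7, 7] (max |s|=8)
Overall max amplitude: 8

Answer: 8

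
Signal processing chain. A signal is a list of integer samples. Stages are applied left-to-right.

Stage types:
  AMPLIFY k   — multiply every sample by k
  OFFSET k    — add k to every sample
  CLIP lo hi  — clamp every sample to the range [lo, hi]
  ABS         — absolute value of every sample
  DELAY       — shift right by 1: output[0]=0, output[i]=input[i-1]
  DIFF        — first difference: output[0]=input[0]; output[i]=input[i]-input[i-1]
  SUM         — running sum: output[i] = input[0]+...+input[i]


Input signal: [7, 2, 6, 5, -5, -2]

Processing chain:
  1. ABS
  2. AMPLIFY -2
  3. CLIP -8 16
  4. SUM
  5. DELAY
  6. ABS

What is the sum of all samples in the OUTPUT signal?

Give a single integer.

Input: [7, 2, 6, 5, -5, -2]
Stage 1 (ABS): |7|=7, |2|=2, |6|=6, |5|=5, |-5|=5, |-2|=2 -> [7, 2, 6, 5, 5, 2]
Stage 2 (AMPLIFY -2): 7*-2=-14, 2*-2=-4, 6*-2=-12, 5*-2=-10, 5*-2=-10, 2*-2=-4 -> [-14, -4, -12, -10, -10, -4]
Stage 3 (CLIP -8 16): clip(-14,-8,16)=-8, clip(-4,-8,16)=-4, clip(-12,-8,16)=-8, clip(-10,-8,16)=-8, clip(-10,-8,16)=-8, clip(-4,-8,16)=-4 -> [-8, -4, -8, -8, -8, -4]
Stage 4 (SUM): sum[0..0]=-8, sum[0..1]=-12, sum[0..2]=-20, sum[0..3]=-28, sum[0..4]=-36, sum[0..5]=-40 -> [-8, -12, -20, -28, -36, -40]
Stage 5 (DELAY): [0, -8, -12, -20, -28, -36] = [0, -8, -12, -20, -28, -36] -> [0, -8, -12, -20, -28, -36]
Stage 6 (ABS): |0|=0, |-8|=8, |-12|=12, |-20|=20, |-28|=28, |-36|=36 -> [0, 8, 12, 20, 28, 36]
Output sum: 104

Answer: 104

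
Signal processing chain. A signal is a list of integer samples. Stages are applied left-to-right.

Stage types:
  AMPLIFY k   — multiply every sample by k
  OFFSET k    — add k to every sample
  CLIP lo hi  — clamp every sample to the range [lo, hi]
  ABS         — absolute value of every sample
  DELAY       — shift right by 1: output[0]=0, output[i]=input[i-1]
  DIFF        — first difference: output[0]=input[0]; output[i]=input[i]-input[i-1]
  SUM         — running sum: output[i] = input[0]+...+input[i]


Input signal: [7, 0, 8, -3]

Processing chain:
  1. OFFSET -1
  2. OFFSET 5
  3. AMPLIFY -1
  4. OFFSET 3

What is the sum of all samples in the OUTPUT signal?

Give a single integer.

Answer: -16

Derivation:
Input: [7, 0, 8, -3]
Stage 1 (OFFSET -1): 7+-1=6, 0+-1=-1, 8+-1=7, -3+-1=-4 -> [6, -1, 7, -4]
Stage 2 (OFFSET 5): 6+5=11, -1+5=4, 7+5=12, -4+5=1 -> [11, 4, 12, 1]
Stage 3 (AMPLIFY -1): 11*-1=-11, 4*-1=-4, 12*-1=-12, 1*-1=-1 -> [-11, -4, -12, -1]
Stage 4 (OFFSET 3): -11+3=-8, -4+3=-1, -12+3=-9, -1+3=2 -> [-8, -1, -9, 2]
Output sum: -16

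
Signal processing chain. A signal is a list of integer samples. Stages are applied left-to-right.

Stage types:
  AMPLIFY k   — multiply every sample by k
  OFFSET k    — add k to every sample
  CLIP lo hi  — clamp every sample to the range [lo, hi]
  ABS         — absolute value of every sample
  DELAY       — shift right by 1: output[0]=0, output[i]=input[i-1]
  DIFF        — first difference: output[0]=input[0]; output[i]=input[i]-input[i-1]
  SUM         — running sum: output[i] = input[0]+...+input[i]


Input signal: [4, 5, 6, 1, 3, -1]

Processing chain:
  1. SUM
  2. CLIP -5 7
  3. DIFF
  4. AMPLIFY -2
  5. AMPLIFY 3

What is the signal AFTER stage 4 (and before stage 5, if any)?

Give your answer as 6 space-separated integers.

Input: [4, 5, 6, 1, 3, -1]
Stage 1 (SUM): sum[0..0]=4, sum[0..1]=9, sum[0..2]=15, sum[0..3]=16, sum[0..4]=19, sum[0..5]=18 -> [4, 9, 15, 16, 19, 18]
Stage 2 (CLIP -5 7): clip(4,-5,7)=4, clip(9,-5,7)=7, clip(15,-5,7)=7, clip(16,-5,7)=7, clip(19,-5,7)=7, clip(18,-5,7)=7 -> [4, 7, 7, 7, 7, 7]
Stage 3 (DIFF): s[0]=4, 7-4=3, 7-7=0, 7-7=0, 7-7=0, 7-7=0 -> [4, 3, 0, 0, 0, 0]
Stage 4 (AMPLIFY -2): 4*-2=-8, 3*-2=-6, 0*-2=0, 0*-2=0, 0*-2=0, 0*-2=0 -> [-8, -6, 0, 0, 0, 0]

Answer: -8 -6 0 0 0 0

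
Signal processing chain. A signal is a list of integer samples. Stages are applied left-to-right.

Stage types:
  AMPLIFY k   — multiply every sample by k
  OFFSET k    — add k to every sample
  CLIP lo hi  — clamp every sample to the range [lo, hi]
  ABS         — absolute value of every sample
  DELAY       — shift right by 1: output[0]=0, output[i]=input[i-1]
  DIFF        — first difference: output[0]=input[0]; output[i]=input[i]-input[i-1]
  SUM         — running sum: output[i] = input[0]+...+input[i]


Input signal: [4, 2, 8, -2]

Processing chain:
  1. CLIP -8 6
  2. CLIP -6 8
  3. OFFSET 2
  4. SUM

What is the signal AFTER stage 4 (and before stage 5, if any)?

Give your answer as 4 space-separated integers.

Answer: 6 10 18 18

Derivation:
Input: [4, 2, 8, -2]
Stage 1 (CLIP -8 6): clip(4,-8,6)=4, clip(2,-8,6)=2, clip(8,-8,6)=6, clip(-2,-8,6)=-2 -> [4, 2, 6, -2]
Stage 2 (CLIP -6 8): clip(4,-6,8)=4, clip(2,-6,8)=2, clip(6,-6,8)=6, clip(-2,-6,8)=-2 -> [4, 2, 6, -2]
Stage 3 (OFFSET 2): 4+2=6, 2+2=4, 6+2=8, -2+2=0 -> [6, 4, 8, 0]
Stage 4 (SUM): sum[0..0]=6, sum[0..1]=10, sum[0..2]=18, sum[0..3]=18 -> [6, 10, 18, 18]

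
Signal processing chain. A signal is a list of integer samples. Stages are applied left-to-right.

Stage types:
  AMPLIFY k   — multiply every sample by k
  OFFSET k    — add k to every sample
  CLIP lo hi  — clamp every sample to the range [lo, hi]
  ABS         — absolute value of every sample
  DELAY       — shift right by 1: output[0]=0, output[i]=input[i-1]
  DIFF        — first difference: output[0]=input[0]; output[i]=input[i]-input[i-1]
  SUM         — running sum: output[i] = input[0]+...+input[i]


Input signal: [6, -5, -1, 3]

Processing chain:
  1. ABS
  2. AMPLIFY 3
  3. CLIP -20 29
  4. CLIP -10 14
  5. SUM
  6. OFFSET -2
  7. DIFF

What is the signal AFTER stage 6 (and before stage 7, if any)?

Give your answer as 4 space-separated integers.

Answer: 12 26 29 38

Derivation:
Input: [6, -5, -1, 3]
Stage 1 (ABS): |6|=6, |-5|=5, |-1|=1, |3|=3 -> [6, 5, 1, 3]
Stage 2 (AMPLIFY 3): 6*3=18, 5*3=15, 1*3=3, 3*3=9 -> [18, 15, 3, 9]
Stage 3 (CLIP -20 29): clip(18,-20,29)=18, clip(15,-20,29)=15, clip(3,-20,29)=3, clip(9,-20,29)=9 -> [18, 15, 3, 9]
Stage 4 (CLIP -10 14): clip(18,-10,14)=14, clip(15,-10,14)=14, clip(3,-10,14)=3, clip(9,-10,14)=9 -> [14, 14, 3, 9]
Stage 5 (SUM): sum[0..0]=14, sum[0..1]=28, sum[0..2]=31, sum[0..3]=40 -> [14, 28, 31, 40]
Stage 6 (OFFSET -2): 14+-2=12, 28+-2=26, 31+-2=29, 40+-2=38 -> [12, 26, 29, 38]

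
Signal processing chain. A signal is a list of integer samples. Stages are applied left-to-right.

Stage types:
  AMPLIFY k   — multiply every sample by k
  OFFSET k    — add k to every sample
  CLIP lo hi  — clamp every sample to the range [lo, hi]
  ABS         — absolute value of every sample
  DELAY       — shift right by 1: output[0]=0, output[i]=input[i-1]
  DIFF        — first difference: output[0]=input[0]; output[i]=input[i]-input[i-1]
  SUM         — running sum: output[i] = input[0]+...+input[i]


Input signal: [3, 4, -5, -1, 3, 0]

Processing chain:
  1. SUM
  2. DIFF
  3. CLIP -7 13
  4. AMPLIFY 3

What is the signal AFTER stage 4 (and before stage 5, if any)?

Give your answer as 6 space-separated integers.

Answer: 9 12 -15 -3 9 0

Derivation:
Input: [3, 4, -5, -1, 3, 0]
Stage 1 (SUM): sum[0..0]=3, sum[0..1]=7, sum[0..2]=2, sum[0..3]=1, sum[0..4]=4, sum[0..5]=4 -> [3, 7, 2, 1, 4, 4]
Stage 2 (DIFF): s[0]=3, 7-3=4, 2-7=-5, 1-2=-1, 4-1=3, 4-4=0 -> [3, 4, -5, -1, 3, 0]
Stage 3 (CLIP -7 13): clip(3,-7,13)=3, clip(4,-7,13)=4, clip(-5,-7,13)=-5, clip(-1,-7,13)=-1, clip(3,-7,13)=3, clip(0,-7,13)=0 -> [3, 4, -5, -1, 3, 0]
Stage 4 (AMPLIFY 3): 3*3=9, 4*3=12, -5*3=-15, -1*3=-3, 3*3=9, 0*3=0 -> [9, 12, -15, -3, 9, 0]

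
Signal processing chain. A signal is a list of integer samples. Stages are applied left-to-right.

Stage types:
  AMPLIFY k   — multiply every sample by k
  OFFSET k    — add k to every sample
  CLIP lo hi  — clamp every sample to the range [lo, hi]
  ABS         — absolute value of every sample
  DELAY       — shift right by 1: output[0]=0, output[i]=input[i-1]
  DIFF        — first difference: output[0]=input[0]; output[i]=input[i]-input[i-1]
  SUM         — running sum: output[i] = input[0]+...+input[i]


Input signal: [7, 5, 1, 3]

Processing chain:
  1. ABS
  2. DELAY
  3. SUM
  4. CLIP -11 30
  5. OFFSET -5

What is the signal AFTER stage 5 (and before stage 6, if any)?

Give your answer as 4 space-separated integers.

Input: [7, 5, 1, 3]
Stage 1 (ABS): |7|=7, |5|=5, |1|=1, |3|=3 -> [7, 5, 1, 3]
Stage 2 (DELAY): [0, 7, 5, 1] = [0, 7, 5, 1] -> [0, 7, 5, 1]
Stage 3 (SUM): sum[0..0]=0, sum[0..1]=7, sum[0..2]=12, sum[0..3]=13 -> [0, 7, 12, 13]
Stage 4 (CLIP -11 30): clip(0,-11,30)=0, clip(7,-11,30)=7, clip(12,-11,30)=12, clip(13,-11,30)=13 -> [0, 7, 12, 13]
Stage 5 (OFFSET -5): 0+-5=-5, 7+-5=2, 12+-5=7, 13+-5=8 -> [-5, 2, 7, 8]

Answer: -5 2 7 8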